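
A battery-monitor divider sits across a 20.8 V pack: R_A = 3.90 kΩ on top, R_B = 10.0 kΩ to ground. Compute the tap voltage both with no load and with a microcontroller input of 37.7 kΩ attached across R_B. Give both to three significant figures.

Unloaded: 15.0 V; loaded: 13.9 V

Open-circuit: V = 20.8 × 10.0/(3.90 + 10.0) = 15.0 V.
With the load, R_B becomes R_B‖R_L = 7.904 kΩ, so V = 20.8 × 7.904/11.80 = 13.9 V.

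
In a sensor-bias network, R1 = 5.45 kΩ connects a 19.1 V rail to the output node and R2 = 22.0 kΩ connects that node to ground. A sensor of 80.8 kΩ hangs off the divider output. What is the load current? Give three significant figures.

R2‖R_L = 17.29 kΩ; V_out = 19.1 × 17.29/22.74 = 14.52 V.
I_L = V_out / R_L = 14.52 / 80.8 kΩ = 0.180 mA.

I_L ≈ 0.180 mA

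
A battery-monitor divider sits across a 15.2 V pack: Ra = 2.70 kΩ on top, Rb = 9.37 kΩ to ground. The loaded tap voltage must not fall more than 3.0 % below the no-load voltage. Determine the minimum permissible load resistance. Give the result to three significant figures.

Output resistance R_th = Ra‖Rb = (2.70 × 9.37)/12.07 = 2.096 kΩ.
The fractional drop is R_th/(R_th + R_L); requiring this ≤ 0.0300 gives R_L ≥ R_th(1/0.0300 − 1) = 2.096 × 32.33 = 67.8 kΩ.

R_L(min) ≈ 67.8 kΩ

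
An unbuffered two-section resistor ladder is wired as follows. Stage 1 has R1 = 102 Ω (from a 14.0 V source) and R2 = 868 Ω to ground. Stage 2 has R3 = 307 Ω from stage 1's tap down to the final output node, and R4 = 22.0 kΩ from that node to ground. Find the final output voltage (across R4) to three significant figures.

Stage 2 presents R3+R4 = 22310 Ω as a load on stage 1's tap.
Stage 1's lower leg becomes R2‖(R3+R4) = 835.5 Ω, so V_mid = 14.0 × 835.5/937.5 = 12.48 V.
Stage 2 is itself unloaded: V_out = V_mid × R4/(R3+R4) = 12.48 × 22000/22310 = 12.3 V.

V_out ≈ 12.3 V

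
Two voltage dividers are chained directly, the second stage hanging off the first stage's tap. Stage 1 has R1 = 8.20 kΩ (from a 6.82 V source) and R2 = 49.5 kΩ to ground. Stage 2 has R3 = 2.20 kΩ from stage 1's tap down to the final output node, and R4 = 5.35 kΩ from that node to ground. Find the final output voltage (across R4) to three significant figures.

Stage 2 presents R3+R4 = 7.550 kΩ as a load on stage 1's tap.
Stage 1's lower leg becomes R2‖(R3+R4) = 6.551 kΩ, so V_mid = 6.82 × 6.551/14.75 = 3.029 V.
Stage 2 is itself unloaded: V_out = V_mid × R4/(R3+R4) = 3.029 × 5.35/7.550 = 2.15 V.

V_out ≈ 2.15 V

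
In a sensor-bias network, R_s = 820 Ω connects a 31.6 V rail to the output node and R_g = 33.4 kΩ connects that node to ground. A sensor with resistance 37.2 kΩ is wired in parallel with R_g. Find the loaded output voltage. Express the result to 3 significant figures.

V_out ≈ 30.2 V

The load sits in parallel with R_g: R_g‖R_L = (33400 × 37200) / (33400 + 37200) = 17600 Ω.
V_out = 31.6 × 17600 / (820 + 17600) = 31.6 × 17600/18420 = 30.2 V.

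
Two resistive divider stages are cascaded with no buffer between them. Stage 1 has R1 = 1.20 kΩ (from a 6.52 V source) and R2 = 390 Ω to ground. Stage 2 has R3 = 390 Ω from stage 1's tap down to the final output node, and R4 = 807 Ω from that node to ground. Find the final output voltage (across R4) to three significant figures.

V_out ≈ 0.865 V

Stage 2 presents R3+R4 = 1197 Ω as a load on stage 1's tap.
Stage 1's lower leg becomes R2‖(R3+R4) = 294.2 Ω, so V_mid = 6.52 × 294.2/1494 = 1.284 V.
Stage 2 is itself unloaded: V_out = V_mid × R4/(R3+R4) = 1.284 × 807/1197 = 0.865 V.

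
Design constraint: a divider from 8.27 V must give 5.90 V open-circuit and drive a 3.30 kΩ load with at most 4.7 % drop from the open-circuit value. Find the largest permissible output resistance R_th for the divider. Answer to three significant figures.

R_th ≤ 163 Ω

Loading drop = R_th/(R_th + R_L) ≤ 0.0470, so R_th ≤ R_L · ε/(1−ε) = 3.30 kΩ × 0.0470/0.9530 = 163 Ω.
(Any R1, R2 with R2/(R1+R2) = 0.713 and R1‖R2 ≤ 163 Ω will meet the spec.)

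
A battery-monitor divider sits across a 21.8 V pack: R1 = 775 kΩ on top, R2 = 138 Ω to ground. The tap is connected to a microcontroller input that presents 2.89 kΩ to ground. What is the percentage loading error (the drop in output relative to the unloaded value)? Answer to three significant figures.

The divider's output (Thévenin) resistance is R1‖R2 = 138.0 Ω.
Fractional drop under load = R_th/(R_th + R_L) = 138.0 / (138.0 + 2890) = 0.04557.
So the output falls by 4.56 %.

4.56 %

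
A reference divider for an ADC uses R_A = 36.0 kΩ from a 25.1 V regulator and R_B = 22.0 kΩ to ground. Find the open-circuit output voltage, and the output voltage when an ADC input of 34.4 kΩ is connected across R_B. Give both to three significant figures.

Unloaded: 9.52 V; loaded: 6.82 V

Open-circuit: V = 25.1 × 22.0/(36.0 + 22.0) = 9.52 V.
With the load, R_B becomes R_B‖R_L = 13.42 kΩ, so V = 25.1 × 13.42/49.42 = 6.82 V.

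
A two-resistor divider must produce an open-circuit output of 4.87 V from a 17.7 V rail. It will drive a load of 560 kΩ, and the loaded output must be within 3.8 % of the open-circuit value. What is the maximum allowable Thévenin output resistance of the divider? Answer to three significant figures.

R_th ≤ 22.1 kΩ

Loading drop = R_th/(R_th + R_L) ≤ 0.0380, so R_th ≤ R_L · ε/(1−ε) = 560 kΩ × 0.0380/0.9620 = 22.1 kΩ.
(Any R1, R2 with R2/(R1+R2) = 0.275 and R1‖R2 ≤ 22.1 kΩ will meet the spec.)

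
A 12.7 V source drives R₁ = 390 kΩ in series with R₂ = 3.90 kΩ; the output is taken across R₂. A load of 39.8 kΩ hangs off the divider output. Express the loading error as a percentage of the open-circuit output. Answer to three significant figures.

The divider's output (Thévenin) resistance is R₁‖R₂ = 3.861 kΩ.
Fractional drop under load = R_th/(R_th + R_L) = 3.861 / (3.861 + 39.8) = 0.08844.
So the output falls by 8.84 %.

8.84 %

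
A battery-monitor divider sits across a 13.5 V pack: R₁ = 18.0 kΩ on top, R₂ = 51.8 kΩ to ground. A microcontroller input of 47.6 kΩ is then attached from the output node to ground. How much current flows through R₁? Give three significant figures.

R₂‖R_L = 24.81 kΩ, so the source sees R₁ + R₂‖R_L = 42.81 kΩ.
I = 13.5 V / 42.81 kΩ = 0.315 mA.

I ≈ 0.315 mA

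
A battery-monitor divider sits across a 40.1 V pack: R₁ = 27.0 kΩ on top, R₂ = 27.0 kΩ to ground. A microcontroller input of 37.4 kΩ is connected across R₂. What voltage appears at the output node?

The load sits in parallel with R₂: R₂‖R_L = (27.0 × 37.4) / (27.0 + 37.4) = 15.68 kΩ.
V_out = 40.1 × 15.68 / (27.0 + 15.68) = 40.1 × 15.68/42.68 = 14.7 V.

V_out ≈ 14.7 V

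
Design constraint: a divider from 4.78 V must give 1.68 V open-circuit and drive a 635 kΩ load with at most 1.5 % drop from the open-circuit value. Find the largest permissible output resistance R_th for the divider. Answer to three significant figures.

Loading drop = R_th/(R_th + R_L) ≤ 0.0150, so R_th ≤ R_L · ε/(1−ε) = 635 kΩ × 0.0150/0.9850 = 9.67 kΩ.

R_th ≤ 9.67 kΩ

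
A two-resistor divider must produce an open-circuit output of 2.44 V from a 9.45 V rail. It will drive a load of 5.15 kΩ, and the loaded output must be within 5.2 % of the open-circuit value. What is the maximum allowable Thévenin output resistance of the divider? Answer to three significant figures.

R_th ≤ 282 Ω

Loading drop = R_th/(R_th + R_L) ≤ 0.0520, so R_th ≤ R_L · ε/(1−ε) = 5.15 kΩ × 0.0520/0.9480 = 282 Ω.
(Any R1, R2 with R2/(R1+R2) = 0.258 and R1‖R2 ≤ 282 Ω will meet the spec.)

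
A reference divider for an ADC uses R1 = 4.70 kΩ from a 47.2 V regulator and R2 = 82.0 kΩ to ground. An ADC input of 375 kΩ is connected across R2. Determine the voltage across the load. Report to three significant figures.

V_out ≈ 44.1 V

The load sits in parallel with R2: R2‖R_L = (82.0 × 375) / (82.0 + 375) = 67.29 kΩ.
V_out = 47.2 × 67.29 / (4.70 + 67.29) = 47.2 × 67.29/71.99 = 44.1 V.
(Unloaded it would have been 44.6 V.)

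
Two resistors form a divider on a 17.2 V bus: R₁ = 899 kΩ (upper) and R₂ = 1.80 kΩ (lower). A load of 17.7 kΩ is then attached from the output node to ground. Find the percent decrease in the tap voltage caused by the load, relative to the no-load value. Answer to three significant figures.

The divider's output (Thévenin) resistance is R₁‖R₂ = 1.796 kΩ.
Fractional drop under load = R_th/(R_th + R_L) = 1.796 / (1.796 + 17.7) = 0.09214.
So the output falls by 9.21 %.

9.21 %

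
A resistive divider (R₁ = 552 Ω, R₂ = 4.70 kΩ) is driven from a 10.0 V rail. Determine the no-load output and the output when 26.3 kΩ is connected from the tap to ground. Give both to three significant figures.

Unloaded: 8.95 V; loaded: 8.78 V

Open-circuit: V = 10.0 × 4700/(552 + 4700) = 8.95 V.
With the load, R₂ becomes R₂‖R_L = 3987 Ω, so V = 10.0 × 3987/4539 = 8.78 V.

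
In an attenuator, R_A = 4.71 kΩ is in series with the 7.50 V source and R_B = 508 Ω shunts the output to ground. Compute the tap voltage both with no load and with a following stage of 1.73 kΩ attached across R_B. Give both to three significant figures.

Open-circuit: V = 7.50 × 508/(4710 + 508) = 0.730 V.
With the load, R_B becomes R_B‖R_L = 392.7 Ω, so V = 7.50 × 392.7/5103 = 0.577 V.

Unloaded: 0.730 V; loaded: 0.577 V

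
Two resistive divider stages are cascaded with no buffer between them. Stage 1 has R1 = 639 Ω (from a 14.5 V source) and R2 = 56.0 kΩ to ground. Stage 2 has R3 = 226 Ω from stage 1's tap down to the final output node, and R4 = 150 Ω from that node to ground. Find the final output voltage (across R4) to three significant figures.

V_out ≈ 2.13 V

Stage 2 presents R3+R4 = 376.0 Ω as a load on stage 1's tap.
Stage 1's lower leg becomes R2‖(R3+R4) = 373.5 Ω, so V_mid = 14.5 × 373.5/1012 = 5.349 V.
Stage 2 is itself unloaded: V_out = V_mid × R4/(R3+R4) = 5.349 × 150/376.0 = 2.13 V.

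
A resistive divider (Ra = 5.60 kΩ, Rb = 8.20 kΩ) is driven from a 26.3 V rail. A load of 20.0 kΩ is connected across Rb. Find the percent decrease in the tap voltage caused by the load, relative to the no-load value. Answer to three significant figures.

Unloaded V = 26.3 × 8.20/13.80 = 15.628 V.
Loaded: Rb‖R_L = 5.816 kΩ, giving V = 26.3 × 5.816/11.42 = 13.398 V.
Drop = (15.628 − 13.398) / 15.628 = 14.3 %.

14.3 %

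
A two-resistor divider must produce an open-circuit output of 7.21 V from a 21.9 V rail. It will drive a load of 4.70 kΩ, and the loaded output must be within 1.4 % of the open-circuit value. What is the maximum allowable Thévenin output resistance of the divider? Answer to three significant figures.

R_th ≤ 66.7 Ω

Loading drop = R_th/(R_th + R_L) ≤ 0.0140, so R_th ≤ R_L · ε/(1−ε) = 4.70 kΩ × 0.0140/0.9860 = 66.7 Ω.
(Any R1, R2 with R2/(R1+R2) = 0.329 and R1‖R2 ≤ 66.7 Ω will meet the spec.)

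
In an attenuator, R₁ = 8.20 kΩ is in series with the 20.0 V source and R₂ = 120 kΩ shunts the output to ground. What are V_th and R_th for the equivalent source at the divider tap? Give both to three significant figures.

V_th is the open-circuit tap voltage: 20.0 × 120/(8.20 + 120) = 18.7 V.
With the supply zeroed, R₁ and R₂ appear in parallel from the tap: R_th = R₁‖R₂ = (8.20 × 120)/128.2 = 7.68 kΩ.

V_th = 18.7 V, R_th = 7.68 kΩ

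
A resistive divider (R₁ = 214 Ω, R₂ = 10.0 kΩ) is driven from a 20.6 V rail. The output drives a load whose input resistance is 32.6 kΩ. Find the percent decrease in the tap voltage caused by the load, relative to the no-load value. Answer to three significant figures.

0.639 %

The divider's output (Thévenin) resistance is R₁‖R₂ = 209.5 Ω.
Fractional drop under load = R_th/(R_th + R_L) = 209.5 / (209.5 + 32600) = 0.006386.
So the output falls by 0.639 %.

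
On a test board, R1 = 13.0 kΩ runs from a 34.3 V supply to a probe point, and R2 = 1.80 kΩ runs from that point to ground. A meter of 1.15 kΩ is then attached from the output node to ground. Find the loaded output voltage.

V_out ≈ 1.76 V

The load sits in parallel with R2: R2‖R_L = (1.80 × 1.15) / (1.80 + 1.15) = 0.7017 kΩ.
V_out = 34.3 × 0.7017 / (13.0 + 0.7017) = 34.3 × 0.7017/13.70 = 1.76 V.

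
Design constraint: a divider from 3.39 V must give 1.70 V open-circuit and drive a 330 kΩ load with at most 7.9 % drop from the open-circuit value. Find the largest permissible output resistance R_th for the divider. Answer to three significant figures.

R_th ≤ 28.3 kΩ

Loading drop = R_th/(R_th + R_L) ≤ 0.0790, so R_th ≤ R_L · ε/(1−ε) = 330 kΩ × 0.0790/0.9210 = 28.3 kΩ.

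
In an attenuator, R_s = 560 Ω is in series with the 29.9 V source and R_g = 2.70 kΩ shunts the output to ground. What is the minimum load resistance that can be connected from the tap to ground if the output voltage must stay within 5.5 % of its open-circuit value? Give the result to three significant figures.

Output resistance R_th = R_s‖R_g = (560 × 2700)/3260 = 463.8 Ω.
The fractional drop is R_th/(R_th + R_L); requiring this ≤ 0.0550 gives R_L ≥ R_th(1/0.0550 − 1) = 463.8 × 17.18 = 7.97 kΩ.

R_L(min) ≈ 7.97 kΩ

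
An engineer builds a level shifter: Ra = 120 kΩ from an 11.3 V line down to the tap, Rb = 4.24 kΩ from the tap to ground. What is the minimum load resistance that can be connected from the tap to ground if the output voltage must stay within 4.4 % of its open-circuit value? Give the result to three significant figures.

R_L(min) ≈ 89.0 kΩ

Output resistance R_th = Ra‖Rb = (120 × 4.24)/124.2 = 4.095 kΩ.
The fractional drop is R_th/(R_th + R_L); requiring this ≤ 0.0440 gives R_L ≥ R_th(1/0.0440 − 1) = 4.095 × 21.73 = 89.0 kΩ.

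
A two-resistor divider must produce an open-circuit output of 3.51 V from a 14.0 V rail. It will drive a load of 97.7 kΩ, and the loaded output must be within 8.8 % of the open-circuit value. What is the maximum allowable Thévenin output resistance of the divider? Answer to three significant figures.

R_th ≤ 9.43 kΩ

Loading drop = R_th/(R_th + R_L) ≤ 0.0880, so R_th ≤ R_L · ε/(1−ε) = 97.7 kΩ × 0.0880/0.9120 = 9.43 kΩ.
(Any R1, R2 with R2/(R1+R2) = 0.251 and R1‖R2 ≤ 9.43 kΩ will meet the spec.)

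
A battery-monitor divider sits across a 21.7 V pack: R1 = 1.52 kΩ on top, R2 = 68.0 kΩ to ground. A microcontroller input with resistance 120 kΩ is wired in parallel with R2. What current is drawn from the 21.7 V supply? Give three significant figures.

I ≈ 0.483 mA

R2‖R_L = 43.40 kΩ, so the source sees R1 + R2‖R_L = 44.92 kΩ.
I = 21.7 V / 44.92 kΩ = 0.483 mA.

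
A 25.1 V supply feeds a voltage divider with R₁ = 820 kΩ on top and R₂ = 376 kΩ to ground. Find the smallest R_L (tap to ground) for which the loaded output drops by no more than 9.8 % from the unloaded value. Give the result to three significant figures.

Output resistance R_th = R₁‖R₂ = (820 × 376)/1196 = 257.8 kΩ.
The fractional drop is R_th/(R_th + R_L); requiring this ≤ 0.0980 gives R_L ≥ R_th(1/0.0980 − 1) = 257.8 × 9.204 = 2.37 MΩ.

R_L(min) ≈ 2.37 MΩ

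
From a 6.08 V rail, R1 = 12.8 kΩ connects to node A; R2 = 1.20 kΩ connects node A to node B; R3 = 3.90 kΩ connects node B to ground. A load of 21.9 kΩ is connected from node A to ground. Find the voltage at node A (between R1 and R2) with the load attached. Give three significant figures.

Below node A the series string R2+R3 = 5.100 kΩ sits in parallel with the 21.9 kΩ load: 4.137 kΩ.
V_A = 6.08 × 4.137/(12.8 + 4.137) = 1.48 V.

V ≈ 1.48 V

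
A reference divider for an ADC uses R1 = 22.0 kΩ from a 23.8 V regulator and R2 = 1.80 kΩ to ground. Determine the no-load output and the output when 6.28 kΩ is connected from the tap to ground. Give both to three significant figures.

Open-circuit: V = 23.8 × 1.80/(22.0 + 1.80) = 1.80 V.
With the load, R2 becomes R2‖R_L = 1.399 kΩ, so V = 23.8 × 1.399/23.40 = 1.42 V.

Unloaded: 1.80 V; loaded: 1.42 V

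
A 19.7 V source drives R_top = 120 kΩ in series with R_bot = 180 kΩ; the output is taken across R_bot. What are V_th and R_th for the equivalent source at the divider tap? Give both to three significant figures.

V_th = 11.8 V, R_th = 72.0 kΩ

V_th is the open-circuit tap voltage: 19.7 × 180/(120 + 180) = 11.8 V.
With the supply zeroed, R_top and R_bot appear in parallel from the tap: R_th = R_top‖R_bot = (120 × 180)/300.0 = 72.0 kΩ.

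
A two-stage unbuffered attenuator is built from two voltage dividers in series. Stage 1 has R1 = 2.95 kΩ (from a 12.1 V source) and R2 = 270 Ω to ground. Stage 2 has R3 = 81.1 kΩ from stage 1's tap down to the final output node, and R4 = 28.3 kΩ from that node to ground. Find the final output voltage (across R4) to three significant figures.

Stage 2 presents R3+R4 = 109400 Ω as a load on stage 1's tap.
Stage 1's lower leg becomes R2‖(R3+R4) = 269.3 Ω, so V_mid = 12.1 × 269.3/3219 = 1.012 V.
Stage 2 is itself unloaded: V_out = V_mid × R4/(R3+R4) = 1.012 × 28300/109400 = 0.262 V.

V_out ≈ 0.262 V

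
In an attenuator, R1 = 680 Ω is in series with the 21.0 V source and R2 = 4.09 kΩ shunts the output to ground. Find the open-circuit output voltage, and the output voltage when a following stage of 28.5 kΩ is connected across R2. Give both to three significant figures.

Unloaded: 18.0 V; loaded: 17.6 V

Open-circuit: V = 21.0 × 4090/(680 + 4090) = 18.0 V.
With the load, R2 becomes R2‖R_L = 3577 Ω, so V = 21.0 × 3577/4257 = 17.6 V.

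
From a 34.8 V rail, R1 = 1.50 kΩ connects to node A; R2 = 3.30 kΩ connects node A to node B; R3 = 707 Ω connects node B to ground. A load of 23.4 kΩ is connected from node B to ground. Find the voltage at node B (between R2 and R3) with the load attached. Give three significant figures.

V ≈ 4.35 V

At node B, R3 is in parallel with the load: R3‖R_L = 686.3 Ω.
Below node A the resistance is R2 + (R3‖R_L) = 3986 Ω, so V_A = 34.8 × 3986/5486 = 25.29 V.
Then V_B = V_A × (R3‖R_L)/(R2 + R3‖R_L) = 25.29 × 686.3/3986 = 4.35 V.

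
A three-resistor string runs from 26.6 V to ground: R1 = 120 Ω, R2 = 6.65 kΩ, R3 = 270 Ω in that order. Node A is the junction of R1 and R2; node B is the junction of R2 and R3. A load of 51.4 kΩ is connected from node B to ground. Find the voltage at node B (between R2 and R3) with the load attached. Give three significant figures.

V ≈ 1.02 V

At node B, R3 is in parallel with the load: R3‖R_L = 268.6 Ω.
Below node A the resistance is R2 + (R3‖R_L) = 6919 Ω, so V_A = 26.6 × 6919/7039 = 26.15 V.
Then V_B = V_A × (R3‖R_L)/(R2 + R3‖R_L) = 26.15 × 268.6/6919 = 1.02 V.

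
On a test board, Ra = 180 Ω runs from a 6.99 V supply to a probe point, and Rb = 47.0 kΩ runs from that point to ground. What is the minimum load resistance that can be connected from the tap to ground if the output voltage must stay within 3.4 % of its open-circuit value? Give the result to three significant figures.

R_L(min) ≈ 5.09 kΩ

Output resistance R_th = Ra‖Rb = (180 × 47000)/47180 = 179.3 Ω.
The fractional drop is R_th/(R_th + R_L); requiring this ≤ 0.0340 gives R_L ≥ R_th(1/0.0340 − 1) = 179.3 × 28.41 = 5.09 kΩ.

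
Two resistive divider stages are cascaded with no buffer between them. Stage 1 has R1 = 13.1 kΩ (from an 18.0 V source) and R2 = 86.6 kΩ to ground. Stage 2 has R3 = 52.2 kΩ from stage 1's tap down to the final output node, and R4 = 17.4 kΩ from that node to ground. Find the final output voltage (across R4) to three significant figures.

Stage 2 presents R3+R4 = 69.60 kΩ as a load on stage 1's tap.
Stage 1's lower leg becomes R2‖(R3+R4) = 38.59 kΩ, so V_mid = 18.0 × 38.59/51.69 = 13.44 V.
Stage 2 is itself unloaded: V_out = V_mid × R4/(R3+R4) = 13.44 × 17.4/69.60 = 3.36 V.

V_out ≈ 3.36 V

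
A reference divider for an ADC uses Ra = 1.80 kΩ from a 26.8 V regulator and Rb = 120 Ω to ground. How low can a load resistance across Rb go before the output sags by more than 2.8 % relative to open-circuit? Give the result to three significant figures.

Output resistance R_th = Ra‖Rb = (1800 × 120)/1920 = 112.5 Ω.
The fractional drop is R_th/(R_th + R_L); requiring this ≤ 0.0280 gives R_L ≥ R_th(1/0.0280 − 1) = 112.5 × 34.71 = 3.91 kΩ.

R_L(min) ≈ 3.91 kΩ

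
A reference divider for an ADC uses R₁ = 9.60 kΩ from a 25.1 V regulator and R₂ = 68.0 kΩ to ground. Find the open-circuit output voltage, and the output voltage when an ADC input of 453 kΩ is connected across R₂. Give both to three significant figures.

Unloaded: 22.0 V; loaded: 21.6 V

Open-circuit: V = 25.1 × 68.0/(9.60 + 68.0) = 22.0 V.
With the load, R₂ becomes R₂‖R_L = 59.12 kΩ, so V = 25.1 × 59.12/68.72 = 21.6 V.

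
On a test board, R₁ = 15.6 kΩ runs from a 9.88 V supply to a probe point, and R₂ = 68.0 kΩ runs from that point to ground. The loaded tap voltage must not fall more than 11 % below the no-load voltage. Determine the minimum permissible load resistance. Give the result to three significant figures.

Output resistance R_th = R₁‖R₂ = (15.6 × 68.0)/83.60 = 12.69 kΩ.
The fractional drop is R_th/(R_th + R_L); requiring this ≤ 0.110 gives R_L ≥ R_th(1/0.110 − 1) = 12.69 × 8.091 = 103 kΩ.

R_L(min) ≈ 103 kΩ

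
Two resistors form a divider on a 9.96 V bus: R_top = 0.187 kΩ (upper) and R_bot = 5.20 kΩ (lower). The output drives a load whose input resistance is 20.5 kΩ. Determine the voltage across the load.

The load sits in parallel with R_bot: R_bot‖R_L = (5200 × 20500) / (5200 + 20500) = 4148 Ω.
V_out = 9.96 × 4148 / (187 + 4148) = 9.96 × 4148/4335 = 9.53 V.

V_out ≈ 9.53 V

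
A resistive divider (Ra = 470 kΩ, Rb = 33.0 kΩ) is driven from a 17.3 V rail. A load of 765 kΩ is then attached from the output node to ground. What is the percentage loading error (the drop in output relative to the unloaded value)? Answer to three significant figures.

3.87 %

The divider's output (Thévenin) resistance is Ra‖Rb = 30.83 kΩ.
Fractional drop under load = R_th/(R_th + R_L) = 30.83 / (30.83 + 765) = 0.03875.
So the output falls by 3.87 %.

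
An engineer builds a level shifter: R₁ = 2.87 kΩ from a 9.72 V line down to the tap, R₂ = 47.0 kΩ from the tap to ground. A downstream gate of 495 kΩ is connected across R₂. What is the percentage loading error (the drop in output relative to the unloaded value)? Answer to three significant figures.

0.543 %

The divider's output (Thévenin) resistance is R₁‖R₂ = 2.705 kΩ.
Fractional drop under load = R_th/(R_th + R_L) = 2.705 / (2.705 + 495) = 0.005435.
So the output falls by 0.543 %.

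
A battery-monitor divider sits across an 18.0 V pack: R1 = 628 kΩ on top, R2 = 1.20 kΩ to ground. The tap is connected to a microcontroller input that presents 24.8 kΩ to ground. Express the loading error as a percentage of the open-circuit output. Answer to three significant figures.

The divider's output (Thévenin) resistance is R1‖R2 = 1.198 kΩ.
Fractional drop under load = R_th/(R_th + R_L) = 1.198 / (1.198 + 24.8) = 0.04607.
So the output falls by 4.61 %.

4.61 %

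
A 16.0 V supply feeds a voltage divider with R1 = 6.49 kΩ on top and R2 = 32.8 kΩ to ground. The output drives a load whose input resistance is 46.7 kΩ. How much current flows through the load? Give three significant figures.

R2‖R_L = 19.27 kΩ; V_out = 16.0 × 19.27/25.76 = 11.97 V.
I_L = V_out / R_L = 11.97 / 46.7 kΩ = 0.256 mA.

I_L ≈ 0.256 mA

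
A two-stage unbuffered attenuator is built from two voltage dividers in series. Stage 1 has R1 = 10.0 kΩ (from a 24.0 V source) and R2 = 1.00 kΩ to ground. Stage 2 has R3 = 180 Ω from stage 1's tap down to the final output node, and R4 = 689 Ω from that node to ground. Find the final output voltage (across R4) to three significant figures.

V_out ≈ 0.845 V

Stage 2 presents R3+R4 = 869.0 Ω as a load on stage 1's tap.
Stage 1's lower leg becomes R2‖(R3+R4) = 465.0 Ω, so V_mid = 24.0 × 465.0/10460 = 1.066 V.
Stage 2 is itself unloaded: V_out = V_mid × R4/(R3+R4) = 1.066 × 689/869.0 = 0.845 V.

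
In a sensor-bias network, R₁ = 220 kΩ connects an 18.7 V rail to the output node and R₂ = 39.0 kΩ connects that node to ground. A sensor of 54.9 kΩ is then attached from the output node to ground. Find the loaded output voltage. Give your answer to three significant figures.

The load sits in parallel with R₂: R₂‖R_L = (39.0 × 54.9) / (39.0 + 54.9) = 22.80 kΩ.
V_out = 18.7 × 22.80 / (220 + 22.80) = 18.7 × 22.80/242.8 = 1.76 V.
(Unloaded it would have been 2.82 V.)

V_out ≈ 1.76 V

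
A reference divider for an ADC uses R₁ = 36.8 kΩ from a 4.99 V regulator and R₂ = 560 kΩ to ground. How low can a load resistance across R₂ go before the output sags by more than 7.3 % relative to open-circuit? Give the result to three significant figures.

Output resistance R_th = R₁‖R₂ = (36.8 × 560)/596.8 = 34.53 kΩ.
The fractional drop is R_th/(R_th + R_L); requiring this ≤ 0.0730 gives R_L ≥ R_th(1/0.0730 − 1) = 34.53 × 12.70 = 438 kΩ.

R_L(min) ≈ 438 kΩ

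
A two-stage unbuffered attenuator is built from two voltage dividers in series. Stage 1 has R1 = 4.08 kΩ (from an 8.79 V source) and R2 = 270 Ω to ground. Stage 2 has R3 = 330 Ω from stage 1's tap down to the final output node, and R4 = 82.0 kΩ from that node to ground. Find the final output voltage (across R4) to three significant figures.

V_out ≈ 0.542 V

Stage 2 presents R3+R4 = 82330 Ω as a load on stage 1's tap.
Stage 1's lower leg becomes R2‖(R3+R4) = 269.1 Ω, so V_mid = 8.79 × 269.1/4349 = 0.5439 V.
Stage 2 is itself unloaded: V_out = V_mid × R4/(R3+R4) = 0.5439 × 82000/82330 = 0.542 V.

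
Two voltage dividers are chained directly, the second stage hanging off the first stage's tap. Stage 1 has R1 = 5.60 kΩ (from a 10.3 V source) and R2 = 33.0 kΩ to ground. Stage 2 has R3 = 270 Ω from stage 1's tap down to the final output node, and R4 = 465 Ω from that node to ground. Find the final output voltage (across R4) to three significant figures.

Stage 2 presents R3+R4 = 735.0 Ω as a load on stage 1's tap.
Stage 1's lower leg becomes R2‖(R3+R4) = 719.0 Ω, so V_mid = 10.3 × 719.0/6319 = 1.172 V.
Stage 2 is itself unloaded: V_out = V_mid × R4/(R3+R4) = 1.172 × 465/735.0 = 0.741 V.

V_out ≈ 0.741 V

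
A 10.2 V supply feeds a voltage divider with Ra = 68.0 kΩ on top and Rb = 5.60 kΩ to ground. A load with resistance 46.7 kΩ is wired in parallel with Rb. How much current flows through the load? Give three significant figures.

Rb‖R_L = 5.000 kΩ; V_out = 10.2 × 5.000/73.00 = 0.6987 V.
I_L = V_out / R_L = 0.6987 / 46.7 kΩ = 0.0150 mA.

I_L ≈ 0.0150 mA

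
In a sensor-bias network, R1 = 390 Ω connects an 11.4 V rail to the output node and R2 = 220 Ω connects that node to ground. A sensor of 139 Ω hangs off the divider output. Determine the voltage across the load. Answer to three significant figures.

V_out ≈ 2.04 V

The load sits in parallel with R2: R2‖R_L = (220 × 139) / (220 + 139) = 85.18 Ω.
V_out = 11.4 × 85.18 / (390 + 85.18) = 11.4 × 85.18/475.2 = 2.04 V.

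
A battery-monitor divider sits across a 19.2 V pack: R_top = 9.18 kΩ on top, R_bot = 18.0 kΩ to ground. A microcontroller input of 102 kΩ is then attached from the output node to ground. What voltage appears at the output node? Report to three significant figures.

The load sits in parallel with R_bot: R_bot‖R_L = (18.0 × 102) / (18.0 + 102) = 15.30 kΩ.
V_out = 19.2 × 15.30 / (9.18 + 15.30) = 19.2 × 15.30/24.48 = 12.0 V.
(Unloaded it would have been 12.7 V.)

V_out ≈ 12.0 V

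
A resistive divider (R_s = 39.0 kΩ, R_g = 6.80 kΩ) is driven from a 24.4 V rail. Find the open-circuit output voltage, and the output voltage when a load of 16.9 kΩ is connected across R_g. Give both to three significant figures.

Unloaded: 3.62 V; loaded: 2.70 V

Open-circuit: V = 24.4 × 6.80/(39.0 + 6.80) = 3.62 V.
With the load, R_g becomes R_g‖R_L = 4.849 kΩ, so V = 24.4 × 4.849/43.85 = 2.70 V.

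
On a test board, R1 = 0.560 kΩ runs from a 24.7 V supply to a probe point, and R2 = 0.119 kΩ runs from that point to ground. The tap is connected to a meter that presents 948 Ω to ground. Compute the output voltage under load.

V_out ≈ 3.92 V

The load sits in parallel with R2: R2‖R_L = (119 × 948) / (119 + 948) = 105.7 Ω.
V_out = 24.7 × 105.7 / (560 + 105.7) = 24.7 × 105.7/665.7 = 3.92 V.
(Unloaded it would have been 4.33 V.)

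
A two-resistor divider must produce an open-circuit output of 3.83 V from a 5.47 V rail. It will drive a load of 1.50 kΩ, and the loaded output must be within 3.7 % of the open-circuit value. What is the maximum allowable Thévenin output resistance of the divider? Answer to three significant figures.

R_th ≤ 57.6 Ω

Loading drop = R_th/(R_th + R_L) ≤ 0.0370, so R_th ≤ R_L · ε/(1−ε) = 1.50 kΩ × 0.0370/0.9630 = 57.6 Ω.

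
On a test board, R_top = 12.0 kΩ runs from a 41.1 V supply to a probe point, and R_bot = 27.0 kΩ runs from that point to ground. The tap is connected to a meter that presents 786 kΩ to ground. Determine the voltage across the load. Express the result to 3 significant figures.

The load sits in parallel with R_bot: R_bot‖R_L = (27.0 × 786) / (27.0 + 786) = 26.10 kΩ.
V_out = 41.1 × 26.10 / (12.0 + 26.10) = 41.1 × 26.10/38.10 = 28.2 V.

V_out ≈ 28.2 V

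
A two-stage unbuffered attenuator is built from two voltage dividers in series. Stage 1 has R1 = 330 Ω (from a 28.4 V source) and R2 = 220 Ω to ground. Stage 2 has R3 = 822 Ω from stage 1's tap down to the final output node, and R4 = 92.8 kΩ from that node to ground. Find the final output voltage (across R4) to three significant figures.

Stage 2 presents R3+R4 = 93620 Ω as a load on stage 1's tap.
Stage 1's lower leg becomes R2‖(R3+R4) = 219.5 Ω, so V_mid = 28.4 × 219.5/549.5 = 11.34 V.
Stage 2 is itself unloaded: V_out = V_mid × R4/(R3+R4) = 11.34 × 92800/93620 = 11.2 V.

V_out ≈ 11.2 V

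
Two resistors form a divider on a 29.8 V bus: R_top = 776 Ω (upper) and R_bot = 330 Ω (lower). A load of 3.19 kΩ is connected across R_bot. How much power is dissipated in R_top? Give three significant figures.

Total resistance from the source is R_top + (R_bot‖R_L) = 1075 Ω, so I = 29.8/1075 Ω = 27.72 mA.
P = I²·R_top = (27.72 mA)² × 776 Ω = 596 mW.

P ≈ 596 mW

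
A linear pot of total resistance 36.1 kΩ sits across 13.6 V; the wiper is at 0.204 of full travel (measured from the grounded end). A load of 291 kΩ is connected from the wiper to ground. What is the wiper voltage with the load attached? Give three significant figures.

V ≈ 2.72 V

The wiper splits the pot into (1−α)R = 28.74 kΩ above and αR = 7.364 kΩ below.
Lower section ‖ load = 7.183 kΩ.
V_wiper = 13.6 × 7.183/(28.74 + 7.183) = 2.72 V.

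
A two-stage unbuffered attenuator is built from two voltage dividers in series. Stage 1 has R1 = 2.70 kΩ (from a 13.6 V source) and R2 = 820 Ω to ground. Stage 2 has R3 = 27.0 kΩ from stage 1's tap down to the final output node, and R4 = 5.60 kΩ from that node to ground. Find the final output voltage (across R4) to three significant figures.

V_out ≈ 0.534 V

Stage 2 presents R3+R4 = 32600 Ω as a load on stage 1's tap.
Stage 1's lower leg becomes R2‖(R3+R4) = 799.9 Ω, so V_mid = 13.6 × 799.9/3500 = 3.108 V.
Stage 2 is itself unloaded: V_out = V_mid × R4/(R3+R4) = 3.108 × 5600/32600 = 0.534 V.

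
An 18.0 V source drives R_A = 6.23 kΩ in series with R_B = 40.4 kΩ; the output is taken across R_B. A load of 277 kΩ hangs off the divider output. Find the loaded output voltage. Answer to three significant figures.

V_out ≈ 15.3 V

The load sits in parallel with R_B: R_B‖R_L = (40.4 × 277) / (40.4 + 277) = 35.26 kΩ.
V_out = 18.0 × 35.26 / (6.23 + 35.26) = 18.0 × 35.26/41.49 = 15.3 V.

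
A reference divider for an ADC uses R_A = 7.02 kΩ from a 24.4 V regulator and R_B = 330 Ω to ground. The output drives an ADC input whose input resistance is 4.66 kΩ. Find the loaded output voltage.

The load sits in parallel with R_B: R_B‖R_L = (330 × 4660) / (330 + 4660) = 308.2 Ω.
V_out = 24.4 × 308.2 / (7020 + 308.2) = 24.4 × 308.2/7328 = 1.03 V.
(Unloaded it would have been 1.10 V.)

V_out ≈ 1.03 V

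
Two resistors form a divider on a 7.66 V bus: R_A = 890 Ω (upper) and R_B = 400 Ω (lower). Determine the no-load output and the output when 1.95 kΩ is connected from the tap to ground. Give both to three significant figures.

Unloaded: 2.38 V; loaded: 2.08 V

Open-circuit: V = 7.66 × 400/(890 + 400) = 2.38 V.
With the load, R_B becomes R_B‖R_L = 331.9 Ω, so V = 7.66 × 331.9/1222 = 2.08 V.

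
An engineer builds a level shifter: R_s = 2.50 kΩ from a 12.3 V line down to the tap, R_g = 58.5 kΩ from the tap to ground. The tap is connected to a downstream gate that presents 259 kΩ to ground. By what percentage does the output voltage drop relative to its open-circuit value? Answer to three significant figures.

The divider's output (Thévenin) resistance is R_s‖R_g = 2.398 kΩ.
Fractional drop under load = R_th/(R_th + R_L) = 2.398 / (2.398 + 259) = 0.009172.
So the output falls by 0.917 %.

0.917 %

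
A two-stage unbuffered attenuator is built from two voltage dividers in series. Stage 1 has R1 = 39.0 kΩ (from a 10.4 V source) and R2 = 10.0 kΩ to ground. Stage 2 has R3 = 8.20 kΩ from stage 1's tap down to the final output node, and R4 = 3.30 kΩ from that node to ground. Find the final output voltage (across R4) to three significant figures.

V_out ≈ 0.360 V

Stage 2 presents R3+R4 = 11.50 kΩ as a load on stage 1's tap.
Stage 1's lower leg becomes R2‖(R3+R4) = 5.349 kΩ, so V_mid = 10.4 × 5.349/44.35 = 1.254 V.
Stage 2 is itself unloaded: V_out = V_mid × R4/(R3+R4) = 1.254 × 3.30/11.50 = 0.360 V.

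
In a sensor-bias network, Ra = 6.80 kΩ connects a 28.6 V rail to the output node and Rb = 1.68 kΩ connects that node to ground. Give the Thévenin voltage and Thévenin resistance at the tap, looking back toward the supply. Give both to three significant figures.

V_th = 5.67 V, R_th = 1.35 kΩ

V_th is the open-circuit tap voltage: 28.6 × 1.68/(6.80 + 1.68) = 5.67 V.
With the supply zeroed, Ra and Rb appear in parallel from the tap: R_th = Ra‖Rb = (6.80 × 1.68)/8.480 = 1.35 kΩ.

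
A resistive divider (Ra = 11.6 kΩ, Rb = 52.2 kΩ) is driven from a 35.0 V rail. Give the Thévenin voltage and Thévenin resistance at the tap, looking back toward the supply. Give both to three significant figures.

V_th = 28.6 V, R_th = 9.49 kΩ

V_th is the open-circuit tap voltage: 35.0 × 52.2/(11.6 + 52.2) = 28.6 V.
With the supply zeroed, Ra and Rb appear in parallel from the tap: R_th = Ra‖Rb = (11.6 × 52.2)/63.80 = 9.49 kΩ.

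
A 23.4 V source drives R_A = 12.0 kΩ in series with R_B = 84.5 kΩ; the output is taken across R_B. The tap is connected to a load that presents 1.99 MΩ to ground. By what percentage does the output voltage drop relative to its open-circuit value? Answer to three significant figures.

0.525 %

The divider's output (Thévenin) resistance is R_A‖R_B = 10.51 kΩ.
Fractional drop under load = R_th/(R_th + R_L) = 10.51 / (10.51 + 1990) = 0.005253.
So the output falls by 0.525 %.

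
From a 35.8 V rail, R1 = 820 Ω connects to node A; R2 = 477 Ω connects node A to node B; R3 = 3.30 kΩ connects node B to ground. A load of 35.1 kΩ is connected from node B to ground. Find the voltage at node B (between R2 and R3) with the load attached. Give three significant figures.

At node B, R3 is in parallel with the load: R3‖R_L = 3016 Ω.
Below node A the resistance is R2 + (R3‖R_L) = 3493 Ω, so V_A = 35.8 × 3493/4313 = 28.99 V.
Then V_B = V_A × (R3‖R_L)/(R2 + R3‖R_L) = 28.99 × 3016/3493 = 25.0 V.

V ≈ 25.0 V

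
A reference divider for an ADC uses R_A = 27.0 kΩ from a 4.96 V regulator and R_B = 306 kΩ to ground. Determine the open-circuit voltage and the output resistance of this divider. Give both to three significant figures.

V_th is the open-circuit tap voltage: 4.96 × 306/(27.0 + 306) = 4.56 V.
With the supply zeroed, R_A and R_B appear in parallel from the tap: R_th = R_A‖R_B = (27.0 × 306)/333.0 = 24.8 kΩ.

V_th = 4.56 V, R_th = 24.8 kΩ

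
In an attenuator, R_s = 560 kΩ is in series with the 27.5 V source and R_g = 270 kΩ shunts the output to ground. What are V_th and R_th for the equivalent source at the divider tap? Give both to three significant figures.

V_th is the open-circuit tap voltage: 27.5 × 270/(560 + 270) = 8.95 V.
With the supply zeroed, R_s and R_g appear in parallel from the tap: R_th = R_s‖R_g = (560 × 270)/830.0 = 182 kΩ.

V_th = 8.95 V, R_th = 182 kΩ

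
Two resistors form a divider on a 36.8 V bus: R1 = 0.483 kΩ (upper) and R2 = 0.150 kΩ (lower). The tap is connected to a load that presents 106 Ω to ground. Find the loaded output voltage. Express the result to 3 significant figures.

V_out ≈ 4.19 V

The load sits in parallel with R2: R2‖R_L = (150 × 106) / (150 + 106) = 62.11 Ω.
V_out = 36.8 × 62.11 / (483 + 62.11) = 36.8 × 62.11/545.1 = 4.19 V.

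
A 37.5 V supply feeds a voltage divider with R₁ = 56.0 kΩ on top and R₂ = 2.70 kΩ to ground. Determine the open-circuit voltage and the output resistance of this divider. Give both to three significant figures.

V_th is the open-circuit tap voltage: 37.5 × 2.70/(56.0 + 2.70) = 1.72 V.
With the supply zeroed, R₁ and R₂ appear in parallel from the tap: R_th = R₁‖R₂ = (56.0 × 2.70)/58.70 = 2.58 kΩ.

V_th = 1.72 V, R_th = 2.58 kΩ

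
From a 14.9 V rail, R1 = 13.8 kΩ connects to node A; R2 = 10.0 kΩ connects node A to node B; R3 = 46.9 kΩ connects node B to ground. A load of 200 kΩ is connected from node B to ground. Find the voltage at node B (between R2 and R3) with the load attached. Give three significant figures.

V ≈ 9.16 V

At node B, R3 is in parallel with the load: R3‖R_L = 37.99 kΩ.
Below node A the resistance is R2 + (R3‖R_L) = 47.99 kΩ, so V_A = 14.9 × 47.99/61.79 = 11.57 V.
Then V_B = V_A × (R3‖R_L)/(R2 + R3‖R_L) = 11.57 × 37.99/47.99 = 9.16 V.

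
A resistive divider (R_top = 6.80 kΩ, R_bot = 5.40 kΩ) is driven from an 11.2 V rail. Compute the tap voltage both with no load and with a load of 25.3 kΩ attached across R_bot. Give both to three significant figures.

Unloaded: 4.96 V; loaded: 4.43 V

Open-circuit: V = 11.2 × 5.40/(6.80 + 5.40) = 4.96 V.
With the load, R_bot becomes R_bot‖R_L = 4.450 kΩ, so V = 11.2 × 4.450/11.25 = 4.43 V.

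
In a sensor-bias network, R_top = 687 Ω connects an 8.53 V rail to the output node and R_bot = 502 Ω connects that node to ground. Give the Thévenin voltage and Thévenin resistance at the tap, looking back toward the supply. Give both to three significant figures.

V_th is the open-circuit tap voltage: 8.53 × 502/(687 + 502) = 3.60 V.
With the supply zeroed, R_top and R_bot appear in parallel from the tap: R_th = R_top‖R_bot = (687 × 502)/1189 = 290 Ω.

V_th = 3.60 V, R_th = 290 Ω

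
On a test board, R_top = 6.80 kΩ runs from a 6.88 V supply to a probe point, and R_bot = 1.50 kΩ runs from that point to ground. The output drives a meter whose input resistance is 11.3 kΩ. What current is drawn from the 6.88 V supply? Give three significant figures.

R_bot‖R_L = 1.324 kΩ, so the source sees R_top + R_bot‖R_L = 8.124 kΩ.
I = 6.88 V / 8.124 kΩ = 0.847 mA.

I ≈ 0.847 mA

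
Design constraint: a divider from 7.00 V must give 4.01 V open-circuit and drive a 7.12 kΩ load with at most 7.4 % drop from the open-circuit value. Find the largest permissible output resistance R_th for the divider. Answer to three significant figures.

Loading drop = R_th/(R_th + R_L) ≤ 0.0740, so R_th ≤ R_L · ε/(1−ε) = 7.12 kΩ × 0.0740/0.9260 = 569 Ω.

R_th ≤ 569 Ω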